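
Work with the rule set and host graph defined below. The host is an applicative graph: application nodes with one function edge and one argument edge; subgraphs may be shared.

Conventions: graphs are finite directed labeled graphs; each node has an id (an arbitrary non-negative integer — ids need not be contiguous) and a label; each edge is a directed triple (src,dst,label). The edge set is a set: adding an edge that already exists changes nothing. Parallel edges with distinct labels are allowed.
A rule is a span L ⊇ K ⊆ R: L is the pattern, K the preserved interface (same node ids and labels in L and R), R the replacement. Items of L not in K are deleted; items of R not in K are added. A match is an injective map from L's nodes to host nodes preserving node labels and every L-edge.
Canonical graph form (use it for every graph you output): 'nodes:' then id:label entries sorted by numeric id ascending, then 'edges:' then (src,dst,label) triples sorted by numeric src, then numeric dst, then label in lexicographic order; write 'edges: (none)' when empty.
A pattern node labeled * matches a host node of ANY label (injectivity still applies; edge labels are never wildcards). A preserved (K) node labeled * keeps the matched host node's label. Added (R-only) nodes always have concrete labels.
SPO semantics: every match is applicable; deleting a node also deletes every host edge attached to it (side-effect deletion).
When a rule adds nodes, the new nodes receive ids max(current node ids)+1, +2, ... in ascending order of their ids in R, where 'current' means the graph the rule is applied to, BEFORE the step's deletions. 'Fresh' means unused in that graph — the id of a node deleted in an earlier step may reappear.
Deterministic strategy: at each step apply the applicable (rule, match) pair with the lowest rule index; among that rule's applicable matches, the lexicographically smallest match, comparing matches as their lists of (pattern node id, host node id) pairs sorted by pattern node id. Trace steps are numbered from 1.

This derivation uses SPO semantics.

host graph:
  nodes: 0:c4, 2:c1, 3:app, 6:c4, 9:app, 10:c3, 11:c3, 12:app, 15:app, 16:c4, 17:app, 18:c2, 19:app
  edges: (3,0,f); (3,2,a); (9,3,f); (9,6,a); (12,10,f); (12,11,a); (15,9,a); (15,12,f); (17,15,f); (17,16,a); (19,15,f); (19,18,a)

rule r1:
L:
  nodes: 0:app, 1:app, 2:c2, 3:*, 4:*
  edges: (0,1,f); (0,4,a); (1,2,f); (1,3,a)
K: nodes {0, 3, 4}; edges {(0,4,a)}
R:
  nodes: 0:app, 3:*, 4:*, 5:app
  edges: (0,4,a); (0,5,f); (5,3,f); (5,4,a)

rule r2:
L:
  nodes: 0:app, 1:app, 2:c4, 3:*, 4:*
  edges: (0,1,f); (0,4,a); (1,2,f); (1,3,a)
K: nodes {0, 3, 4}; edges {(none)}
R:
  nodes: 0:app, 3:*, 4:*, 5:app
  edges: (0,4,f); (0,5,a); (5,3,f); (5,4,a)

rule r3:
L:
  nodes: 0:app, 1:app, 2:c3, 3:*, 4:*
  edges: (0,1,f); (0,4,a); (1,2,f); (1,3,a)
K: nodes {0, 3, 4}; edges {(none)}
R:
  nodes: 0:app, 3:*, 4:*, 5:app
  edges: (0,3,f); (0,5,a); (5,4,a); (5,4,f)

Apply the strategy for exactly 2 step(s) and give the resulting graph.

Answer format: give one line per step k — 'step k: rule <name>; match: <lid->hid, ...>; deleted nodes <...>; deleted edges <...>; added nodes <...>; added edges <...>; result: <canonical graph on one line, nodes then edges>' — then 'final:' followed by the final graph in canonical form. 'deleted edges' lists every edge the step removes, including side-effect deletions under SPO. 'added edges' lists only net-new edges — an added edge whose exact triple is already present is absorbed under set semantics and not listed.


step 1: rule r2; match: 0->9, 1->3, 2->0, 3->2, 4->6; deleted nodes 0, 3; deleted edges (3,0,f); (3,2,a); (9,3,f); (9,6,a); added nodes 20; added edges (9,6,f); (9,20,a); (20,2,f); (20,6,a); result: nodes: 2:c1, 6:c4, 9:app, 10:c3, 11:c3, 12:app, 15:app, 16:c4, 17:app, 18:c2, 19:app, 20:app edges: (9,6,f); (9,20,a); (12,10,f); (12,11,a); (15,9,a); (15,12,f); (17,15,f); (17,16,a); (19,15,f); (19,18,a); (20,2,f); (20,6,a)
step 2: rule r3; match: 0->15, 1->12, 2->10, 3->11, 4->9; deleted nodes 10, 12; deleted edges (12,10,f); (12,11,a); (15,9,a); (15,12,f); added nodes 21; added edges (15,11,f); (15,21,a); (21,9,a); (21,9,f); result: nodes: 2:c1, 6:c4, 9:app, 11:c3, 15:app, 16:c4, 17:app, 18:c2, 19:app, 20:app, 21:app edges: (9,6,f); (9,20,a); (15,11,f); (15,21,a); (17,15,f); (17,16,a); (19,15,f); (19,18,a); (20,2,f); (20,6,a); (21,9,a); (21,9,f)
final:
nodes: 2:c1, 6:c4, 9:app, 11:c3, 15:app, 16:c4, 17:app, 18:c2, 19:app, 20:app, 21:app
edges: (9,6,f); (9,20,a); (15,11,f); (15,21,a); (17,15,f); (17,16,a); (19,15,f); (19,18,a); (20,2,f); (20,6,a); (21,9,a); (21,9,f)


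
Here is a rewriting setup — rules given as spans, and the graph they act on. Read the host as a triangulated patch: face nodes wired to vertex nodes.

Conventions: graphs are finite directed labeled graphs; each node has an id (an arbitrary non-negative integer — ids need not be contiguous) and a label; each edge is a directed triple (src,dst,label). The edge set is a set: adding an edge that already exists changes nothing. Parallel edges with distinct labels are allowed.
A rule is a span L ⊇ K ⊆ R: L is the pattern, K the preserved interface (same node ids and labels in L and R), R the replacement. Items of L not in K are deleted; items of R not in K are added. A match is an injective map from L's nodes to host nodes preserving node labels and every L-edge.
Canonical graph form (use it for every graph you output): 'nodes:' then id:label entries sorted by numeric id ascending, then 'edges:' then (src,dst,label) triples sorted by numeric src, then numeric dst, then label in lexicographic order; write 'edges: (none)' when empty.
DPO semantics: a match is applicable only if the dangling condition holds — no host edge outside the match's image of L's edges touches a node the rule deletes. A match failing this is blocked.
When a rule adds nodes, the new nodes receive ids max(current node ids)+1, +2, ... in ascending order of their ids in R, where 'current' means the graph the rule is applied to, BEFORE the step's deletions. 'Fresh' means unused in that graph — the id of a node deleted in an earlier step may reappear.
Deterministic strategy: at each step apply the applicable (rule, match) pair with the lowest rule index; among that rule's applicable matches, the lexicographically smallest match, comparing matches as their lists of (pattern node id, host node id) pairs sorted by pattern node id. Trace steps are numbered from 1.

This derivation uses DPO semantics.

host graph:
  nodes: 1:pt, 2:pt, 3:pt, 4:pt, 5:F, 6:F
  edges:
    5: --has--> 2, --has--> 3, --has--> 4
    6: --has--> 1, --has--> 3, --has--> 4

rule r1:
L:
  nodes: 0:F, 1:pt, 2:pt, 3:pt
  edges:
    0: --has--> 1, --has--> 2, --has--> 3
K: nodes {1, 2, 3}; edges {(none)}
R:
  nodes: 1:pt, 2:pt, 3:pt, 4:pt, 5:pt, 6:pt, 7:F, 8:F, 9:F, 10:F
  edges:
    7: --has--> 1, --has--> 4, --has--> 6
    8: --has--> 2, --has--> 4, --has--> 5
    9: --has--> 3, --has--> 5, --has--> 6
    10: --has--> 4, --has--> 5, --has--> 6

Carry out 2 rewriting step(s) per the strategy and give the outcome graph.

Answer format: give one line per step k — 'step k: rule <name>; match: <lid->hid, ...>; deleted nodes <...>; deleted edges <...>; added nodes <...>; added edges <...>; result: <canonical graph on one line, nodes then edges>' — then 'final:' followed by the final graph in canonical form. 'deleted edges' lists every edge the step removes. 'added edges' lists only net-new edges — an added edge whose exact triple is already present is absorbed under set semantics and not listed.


step 1: rule r1; match: 0->5, 1->2, 2->3, 3->4; deleted nodes 5; deleted edges (5,2,has); (5,3,has); (5,4,has); added nodes 7, 8, 9, 10, 11, 12, 13; added edges (10,2,has); (10,7,has); (10,9,has); (11,3,has); (11,7,has); (11,8,has); (12,4,has); (12,8,has); (12,9,has); (13,7,has); (13,8,has); (13,9,has); result: nodes: 1:pt, 2:pt, 3:pt, 4:pt, 6:F, 7:pt, 8:pt, 9:pt, 10:F, 11:F, 12:F, 13:F edges: (6,1,has); (6,3,has); (6,4,has); (10,2,has); (10,7,has); (10,9,has); (11,3,has); (11,7,has); (11,8,has); (12,4,has); (12,8,has); (12,9,has); (13,7,has); (13,8,has); (13,9,has)
step 2: rule r1; match: 0->6, 1->1, 2->3, 3->4; deleted nodes 6; deleted edges (6,1,has); (6,3,has); (6,4,has); added nodes 14, 15, 16, 17, 18, 19, 20; added edges (17,1,has); (17,14,has); (17,16,has); (18,3,has); (18,14,has); (18,15,has); (19,4,has); (19,15,has); (19,16,has); (20,14,has); (20,15,has); (20,16,has); result: nodes: 1:pt, 2:pt, 3:pt, 4:pt, 7:pt, 8:pt, 9:pt, 10:F, 11:F, 12:F, 13:F, 14:pt, 15:pt, 16:pt, 17:F, 18:F, 19:F, 20:F edges: (10,2,has); (10,7,has); (10,9,has); (11,3,has); (11,7,has); (11,8,has); (12,4,has); (12,8,has); (12,9,has); (13,7,has); (13,8,has); (13,9,has); (17,1,has); (17,14,has); (17,16,has); (18,3,has); (18,14,has); (18,15,has); (19,4,has); (19,15,has); (19,16,has); (20,14,has); (20,15,has); (20,16,has)
final:
nodes: 1:pt, 2:pt, 3:pt, 4:pt, 7:pt, 8:pt, 9:pt, 10:F, 11:F, 12:F, 13:F, 14:pt, 15:pt, 16:pt, 17:F, 18:F, 19:F, 20:F
edges: (10,2,has); (10,7,has); (10,9,has); (11,3,has); (11,7,has); (11,8,has); (12,4,has); (12,8,has); (12,9,has); (13,7,has); (13,8,has); (13,9,has); (17,1,has); (17,14,has); (17,16,has); (18,3,has); (18,14,has); (18,15,has); (19,4,has); (19,15,has); (19,16,has); (20,14,has); (20,15,has); (20,16,has)


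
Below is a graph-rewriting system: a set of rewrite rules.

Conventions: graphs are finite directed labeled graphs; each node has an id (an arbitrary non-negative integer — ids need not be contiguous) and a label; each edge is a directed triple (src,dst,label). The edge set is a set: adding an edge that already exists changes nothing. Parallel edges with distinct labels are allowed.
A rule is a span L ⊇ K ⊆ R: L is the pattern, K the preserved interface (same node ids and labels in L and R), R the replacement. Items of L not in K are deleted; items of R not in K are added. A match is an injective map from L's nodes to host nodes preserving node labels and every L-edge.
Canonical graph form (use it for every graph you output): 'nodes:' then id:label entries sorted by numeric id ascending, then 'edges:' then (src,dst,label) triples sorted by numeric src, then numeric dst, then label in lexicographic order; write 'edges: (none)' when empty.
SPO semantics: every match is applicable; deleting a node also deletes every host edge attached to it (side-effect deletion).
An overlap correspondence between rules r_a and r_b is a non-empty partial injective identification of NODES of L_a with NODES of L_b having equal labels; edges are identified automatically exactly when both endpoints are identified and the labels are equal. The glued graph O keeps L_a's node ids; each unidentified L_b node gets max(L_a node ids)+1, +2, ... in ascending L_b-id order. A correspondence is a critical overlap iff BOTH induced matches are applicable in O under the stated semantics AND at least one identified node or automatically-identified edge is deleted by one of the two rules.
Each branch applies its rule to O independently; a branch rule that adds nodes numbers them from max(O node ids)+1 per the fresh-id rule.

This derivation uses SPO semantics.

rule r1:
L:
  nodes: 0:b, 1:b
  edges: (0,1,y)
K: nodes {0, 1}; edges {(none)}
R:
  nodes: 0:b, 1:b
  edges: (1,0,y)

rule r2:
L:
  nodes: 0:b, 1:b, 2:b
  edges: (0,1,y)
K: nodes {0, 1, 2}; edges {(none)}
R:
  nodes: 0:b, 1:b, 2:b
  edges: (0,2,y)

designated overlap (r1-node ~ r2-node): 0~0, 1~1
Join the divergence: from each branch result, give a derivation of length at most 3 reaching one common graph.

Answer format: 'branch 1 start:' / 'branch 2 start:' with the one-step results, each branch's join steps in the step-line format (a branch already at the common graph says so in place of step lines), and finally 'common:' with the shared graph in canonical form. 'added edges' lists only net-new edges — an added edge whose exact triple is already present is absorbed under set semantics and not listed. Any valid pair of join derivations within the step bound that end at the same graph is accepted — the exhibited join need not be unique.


branch 1 start:
nodes: 0:b, 1:b, 2:b
edges: (1,0,y)
branch 2 start:
nodes: 0:b, 1:b, 2:b
edges: (0,2,y)
branch 1 step 1: rule r1; match: 0->1, 1->0; deleted nodes (none); deleted edges (1,0,y); added nodes (none); added edges (0,1,y); result: nodes: 0:b, 1:b, 2:b edges: (0,1,y)
branch 2 step 1: rule r2; match: 0->0, 1->2, 2->1; deleted nodes (none); deleted edges (0,2,y); added nodes (none); added edges (0,1,y); result: nodes: 0:b, 1:b, 2:b edges: (0,1,y)
common:
nodes: 0:b, 1:b, 2:b
edges: (0,1,y)


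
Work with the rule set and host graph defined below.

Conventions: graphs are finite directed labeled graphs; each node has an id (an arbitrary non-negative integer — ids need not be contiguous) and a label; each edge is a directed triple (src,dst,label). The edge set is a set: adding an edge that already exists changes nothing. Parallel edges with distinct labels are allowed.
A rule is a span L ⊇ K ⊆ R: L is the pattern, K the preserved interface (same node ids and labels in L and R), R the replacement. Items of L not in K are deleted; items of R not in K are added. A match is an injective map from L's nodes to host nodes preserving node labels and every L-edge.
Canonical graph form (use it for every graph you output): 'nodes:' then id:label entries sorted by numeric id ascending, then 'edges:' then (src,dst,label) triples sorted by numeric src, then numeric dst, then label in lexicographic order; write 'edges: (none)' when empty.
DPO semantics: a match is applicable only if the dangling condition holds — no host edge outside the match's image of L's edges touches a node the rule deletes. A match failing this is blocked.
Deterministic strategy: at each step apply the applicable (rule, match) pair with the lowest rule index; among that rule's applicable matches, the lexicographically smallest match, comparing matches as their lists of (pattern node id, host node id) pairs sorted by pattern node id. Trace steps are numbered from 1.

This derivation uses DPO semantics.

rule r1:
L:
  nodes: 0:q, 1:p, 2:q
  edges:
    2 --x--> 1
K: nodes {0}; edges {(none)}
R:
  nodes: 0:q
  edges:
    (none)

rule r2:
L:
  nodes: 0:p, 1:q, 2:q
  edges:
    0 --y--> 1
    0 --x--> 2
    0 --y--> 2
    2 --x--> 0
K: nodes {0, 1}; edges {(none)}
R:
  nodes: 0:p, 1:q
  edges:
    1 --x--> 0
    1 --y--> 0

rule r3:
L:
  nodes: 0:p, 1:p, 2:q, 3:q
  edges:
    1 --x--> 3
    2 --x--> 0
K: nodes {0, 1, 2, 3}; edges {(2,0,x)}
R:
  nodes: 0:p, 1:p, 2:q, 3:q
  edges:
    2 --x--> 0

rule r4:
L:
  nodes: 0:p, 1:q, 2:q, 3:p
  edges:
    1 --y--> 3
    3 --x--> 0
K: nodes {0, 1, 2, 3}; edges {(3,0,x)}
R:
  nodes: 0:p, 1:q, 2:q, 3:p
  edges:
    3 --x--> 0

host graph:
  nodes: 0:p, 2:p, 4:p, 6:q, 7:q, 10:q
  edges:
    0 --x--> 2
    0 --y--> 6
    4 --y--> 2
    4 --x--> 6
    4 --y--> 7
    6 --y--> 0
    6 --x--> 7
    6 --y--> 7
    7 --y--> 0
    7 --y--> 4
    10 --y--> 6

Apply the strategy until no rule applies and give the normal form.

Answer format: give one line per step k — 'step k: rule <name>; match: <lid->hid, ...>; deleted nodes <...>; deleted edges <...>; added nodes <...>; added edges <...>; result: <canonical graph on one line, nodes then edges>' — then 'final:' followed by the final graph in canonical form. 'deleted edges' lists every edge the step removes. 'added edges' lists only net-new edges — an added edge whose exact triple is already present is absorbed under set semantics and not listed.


step 1: rule r4; match: 0->2, 1->6, 2->7, 3->0; deleted nodes (none); deleted edges (6,0,y); added nodes (none); added edges (none); result: nodes: 0:p, 2:p, 4:p, 6:q, 7:q, 10:q edges: (0,2,x); (0,6,y); (4,2,y); (4,6,x); (4,7,y); (6,7,x); (6,7,y); (7,0,y); (7,4,y); (10,6,y)
step 2: rule r4; match: 0->2, 1->7, 2->6, 3->0; deleted nodes (none); deleted edges (7,0,y); added nodes (none); added edges (none); result: nodes: 0:p, 2:p, 4:p, 6:q, 7:q, 10:q edges: (0,2,x); (0,6,y); (4,2,y); (4,6,x); (4,7,y); (6,7,x); (6,7,y); (7,4,y); (10,6,y)
final:
nodes: 0:p, 2:p, 4:p, 6:q, 7:q, 10:q
edges: (0,2,x); (0,6,y); (4,2,y); (4,6,x); (4,7,y); (6,7,x); (6,7,y); (7,4,y); (10,6,y)


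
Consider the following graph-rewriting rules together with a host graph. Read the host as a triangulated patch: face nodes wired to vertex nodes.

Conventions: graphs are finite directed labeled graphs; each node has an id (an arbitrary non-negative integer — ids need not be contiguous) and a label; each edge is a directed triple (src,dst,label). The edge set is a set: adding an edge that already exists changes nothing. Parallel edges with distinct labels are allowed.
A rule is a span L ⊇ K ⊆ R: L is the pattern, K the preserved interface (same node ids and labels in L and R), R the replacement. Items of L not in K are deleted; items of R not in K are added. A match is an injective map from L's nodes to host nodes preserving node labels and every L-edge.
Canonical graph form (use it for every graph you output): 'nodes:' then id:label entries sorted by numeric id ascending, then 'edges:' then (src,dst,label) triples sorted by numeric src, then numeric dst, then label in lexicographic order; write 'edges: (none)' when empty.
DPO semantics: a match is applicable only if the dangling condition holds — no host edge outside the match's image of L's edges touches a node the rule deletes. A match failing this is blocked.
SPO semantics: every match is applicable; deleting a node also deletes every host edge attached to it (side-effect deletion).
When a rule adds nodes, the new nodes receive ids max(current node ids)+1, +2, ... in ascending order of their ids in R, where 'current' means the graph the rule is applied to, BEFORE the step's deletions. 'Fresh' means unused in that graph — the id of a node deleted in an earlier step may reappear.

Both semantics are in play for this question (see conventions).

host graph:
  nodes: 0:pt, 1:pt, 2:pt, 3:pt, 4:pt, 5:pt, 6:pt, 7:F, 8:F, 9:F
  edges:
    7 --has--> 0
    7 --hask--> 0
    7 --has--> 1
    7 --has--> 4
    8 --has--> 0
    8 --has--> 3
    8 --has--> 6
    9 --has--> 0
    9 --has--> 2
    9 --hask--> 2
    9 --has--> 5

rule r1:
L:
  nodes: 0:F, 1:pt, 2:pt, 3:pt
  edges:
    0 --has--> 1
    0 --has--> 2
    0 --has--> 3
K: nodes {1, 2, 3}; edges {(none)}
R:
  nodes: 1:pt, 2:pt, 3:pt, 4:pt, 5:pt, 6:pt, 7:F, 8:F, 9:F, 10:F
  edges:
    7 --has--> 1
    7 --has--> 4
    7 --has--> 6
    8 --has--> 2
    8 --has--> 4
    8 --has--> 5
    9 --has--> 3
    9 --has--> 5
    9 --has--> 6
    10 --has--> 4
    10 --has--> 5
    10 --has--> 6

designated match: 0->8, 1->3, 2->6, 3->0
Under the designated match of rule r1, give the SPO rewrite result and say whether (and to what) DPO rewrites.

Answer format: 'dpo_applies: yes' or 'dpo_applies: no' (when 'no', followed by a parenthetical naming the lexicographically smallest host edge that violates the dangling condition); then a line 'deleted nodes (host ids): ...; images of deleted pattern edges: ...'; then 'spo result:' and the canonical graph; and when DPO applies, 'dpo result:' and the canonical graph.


dpo_applies: yes
deleted nodes (host ids): 8; images of deleted pattern edges: (8,0,has); (8,3,has); (8,6,has)
spo result:
nodes: 0:pt, 1:pt, 2:pt, 3:pt, 4:pt, 5:pt, 6:pt, 7:F, 9:F, 10:pt, 11:pt, 12:pt, 13:F, 14:F, 15:F, 16:F
edges: (7,0,has); (7,0,hask); (7,1,has); (7,4,has); (9,0,has); (9,2,has); (9,2,hask); (9,5,has); (13,3,has); (13,10,has); (13,12,has); (14,6,has); (14,10,has); (14,11,has); (15,0,has); (15,11,has); (15,12,has); (16,10,has); (16,11,has); (16,12,has)
dpo result:
nodes: 0:pt, 1:pt, 2:pt, 3:pt, 4:pt, 5:pt, 6:pt, 7:F, 9:F, 10:pt, 11:pt, 12:pt, 13:F, 14:F, 15:F, 16:F
edges: (7,0,has); (7,0,hask); (7,1,has); (7,4,has); (9,0,has); (9,2,has); (9,2,hask); (9,5,has); (13,3,has); (13,10,has); (13,12,has); (14,6,has); (14,10,has); (14,11,has); (15,0,has); (15,11,has); (15,12,has); (16,10,has); (16,11,has); (16,12,has)


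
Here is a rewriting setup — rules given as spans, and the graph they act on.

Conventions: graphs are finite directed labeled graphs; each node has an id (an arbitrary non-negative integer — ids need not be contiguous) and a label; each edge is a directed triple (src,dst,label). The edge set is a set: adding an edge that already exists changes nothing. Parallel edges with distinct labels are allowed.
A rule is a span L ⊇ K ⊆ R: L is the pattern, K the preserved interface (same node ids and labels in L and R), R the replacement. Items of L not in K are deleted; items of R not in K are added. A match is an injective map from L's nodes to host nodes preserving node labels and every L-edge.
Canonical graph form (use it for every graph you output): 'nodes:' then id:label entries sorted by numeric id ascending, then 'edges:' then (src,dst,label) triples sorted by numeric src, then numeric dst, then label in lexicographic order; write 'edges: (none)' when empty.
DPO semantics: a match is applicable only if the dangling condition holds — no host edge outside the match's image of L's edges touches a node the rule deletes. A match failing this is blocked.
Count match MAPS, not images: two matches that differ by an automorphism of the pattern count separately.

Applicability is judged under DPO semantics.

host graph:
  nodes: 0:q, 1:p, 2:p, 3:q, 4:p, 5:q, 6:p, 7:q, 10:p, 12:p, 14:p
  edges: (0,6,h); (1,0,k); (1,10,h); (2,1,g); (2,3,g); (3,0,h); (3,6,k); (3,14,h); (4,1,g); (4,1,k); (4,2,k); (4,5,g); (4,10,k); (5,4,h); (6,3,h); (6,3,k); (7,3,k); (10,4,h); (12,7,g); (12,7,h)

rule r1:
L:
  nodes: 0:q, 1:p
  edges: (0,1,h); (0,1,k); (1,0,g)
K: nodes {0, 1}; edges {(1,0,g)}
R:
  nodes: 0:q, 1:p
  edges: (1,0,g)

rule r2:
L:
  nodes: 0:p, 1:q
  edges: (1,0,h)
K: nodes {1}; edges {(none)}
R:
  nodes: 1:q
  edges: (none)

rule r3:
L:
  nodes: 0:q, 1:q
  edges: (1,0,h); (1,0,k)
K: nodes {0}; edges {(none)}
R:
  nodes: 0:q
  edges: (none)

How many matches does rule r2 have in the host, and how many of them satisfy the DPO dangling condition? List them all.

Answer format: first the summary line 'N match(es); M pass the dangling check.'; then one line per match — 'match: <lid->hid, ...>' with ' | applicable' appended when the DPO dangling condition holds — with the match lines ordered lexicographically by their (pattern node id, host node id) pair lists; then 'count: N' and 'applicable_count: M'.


3 match(es); 1 pass the dangling check.
match: 0->4, 1->5
match: 0->6, 1->0
match: 0->14, 1->3 | applicable
count: 3
applicable_count: 1


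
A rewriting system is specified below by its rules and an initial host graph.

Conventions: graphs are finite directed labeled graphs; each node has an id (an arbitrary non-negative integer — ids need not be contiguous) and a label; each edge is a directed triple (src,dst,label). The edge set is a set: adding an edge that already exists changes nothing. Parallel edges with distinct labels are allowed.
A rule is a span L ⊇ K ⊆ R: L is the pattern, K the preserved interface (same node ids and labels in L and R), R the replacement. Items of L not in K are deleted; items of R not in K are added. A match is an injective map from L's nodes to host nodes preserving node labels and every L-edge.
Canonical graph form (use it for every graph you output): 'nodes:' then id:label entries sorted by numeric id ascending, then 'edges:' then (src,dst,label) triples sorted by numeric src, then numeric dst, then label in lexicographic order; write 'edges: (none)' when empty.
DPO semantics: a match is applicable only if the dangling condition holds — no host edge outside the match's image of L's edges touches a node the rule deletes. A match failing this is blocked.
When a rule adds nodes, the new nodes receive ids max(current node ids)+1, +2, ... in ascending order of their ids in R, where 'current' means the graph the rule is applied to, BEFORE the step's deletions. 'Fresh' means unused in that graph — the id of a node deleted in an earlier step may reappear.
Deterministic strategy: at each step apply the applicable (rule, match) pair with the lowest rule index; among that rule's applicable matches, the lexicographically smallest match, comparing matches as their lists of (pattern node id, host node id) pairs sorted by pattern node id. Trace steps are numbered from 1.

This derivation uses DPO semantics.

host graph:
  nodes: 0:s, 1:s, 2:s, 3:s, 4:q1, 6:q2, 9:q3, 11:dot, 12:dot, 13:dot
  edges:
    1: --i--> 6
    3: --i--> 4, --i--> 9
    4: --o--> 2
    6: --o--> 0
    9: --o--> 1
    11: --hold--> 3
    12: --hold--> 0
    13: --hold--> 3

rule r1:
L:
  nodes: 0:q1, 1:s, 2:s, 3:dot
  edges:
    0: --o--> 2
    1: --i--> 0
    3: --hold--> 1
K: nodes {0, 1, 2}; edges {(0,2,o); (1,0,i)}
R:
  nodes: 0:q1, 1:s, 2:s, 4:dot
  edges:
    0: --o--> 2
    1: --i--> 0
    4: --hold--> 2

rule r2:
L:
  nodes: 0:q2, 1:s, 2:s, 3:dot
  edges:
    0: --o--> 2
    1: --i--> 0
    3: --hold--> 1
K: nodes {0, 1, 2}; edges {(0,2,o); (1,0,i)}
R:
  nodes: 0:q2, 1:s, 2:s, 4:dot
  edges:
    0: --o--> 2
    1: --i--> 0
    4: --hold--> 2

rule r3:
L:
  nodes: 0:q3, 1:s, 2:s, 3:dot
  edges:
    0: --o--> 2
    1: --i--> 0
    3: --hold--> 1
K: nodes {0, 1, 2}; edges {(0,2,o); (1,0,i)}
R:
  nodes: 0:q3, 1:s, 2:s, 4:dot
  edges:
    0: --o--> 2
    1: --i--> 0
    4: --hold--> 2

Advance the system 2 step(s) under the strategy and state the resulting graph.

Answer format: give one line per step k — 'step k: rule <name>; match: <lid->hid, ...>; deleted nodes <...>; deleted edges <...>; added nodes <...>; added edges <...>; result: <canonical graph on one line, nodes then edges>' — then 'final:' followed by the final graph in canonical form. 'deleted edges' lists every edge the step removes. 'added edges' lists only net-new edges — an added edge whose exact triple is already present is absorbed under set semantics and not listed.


step 1: rule r1; match: 0->4, 1->3, 2->2, 3->11; deleted nodes 11; deleted edges (11,3,hold); added nodes 14; added edges (14,2,hold); result: nodes: 0:s, 1:s, 2:s, 3:s, 4:q1, 6:q2, 9:q3, 12:dot, 13:dot, 14:dot edges: (1,6,i); (3,4,i); (3,9,i); (4,2,o); (6,0,o); (9,1,o); (12,0,hold); (13,3,hold); (14,2,hold)
step 2: rule r1; match: 0->4, 1->3, 2->2, 3->13; deleted nodes 13; deleted edges (13,3,hold); added nodes 15; added edges (15,2,hold); result: nodes: 0:s, 1:s, 2:s, 3:s, 4:q1, 6:q2, 9:q3, 12:dot, 14:dot, 15:dot edges: (1,6,i); (3,4,i); (3,9,i); (4,2,o); (6,0,o); (9,1,o); (12,0,hold); (14,2,hold); (15,2,hold)
final:
nodes: 0:s, 1:s, 2:s, 3:s, 4:q1, 6:q2, 9:q3, 12:dot, 14:dot, 15:dot
edges: (1,6,i); (3,4,i); (3,9,i); (4,2,o); (6,0,o); (9,1,o); (12,0,hold); (14,2,hold); (15,2,hold)


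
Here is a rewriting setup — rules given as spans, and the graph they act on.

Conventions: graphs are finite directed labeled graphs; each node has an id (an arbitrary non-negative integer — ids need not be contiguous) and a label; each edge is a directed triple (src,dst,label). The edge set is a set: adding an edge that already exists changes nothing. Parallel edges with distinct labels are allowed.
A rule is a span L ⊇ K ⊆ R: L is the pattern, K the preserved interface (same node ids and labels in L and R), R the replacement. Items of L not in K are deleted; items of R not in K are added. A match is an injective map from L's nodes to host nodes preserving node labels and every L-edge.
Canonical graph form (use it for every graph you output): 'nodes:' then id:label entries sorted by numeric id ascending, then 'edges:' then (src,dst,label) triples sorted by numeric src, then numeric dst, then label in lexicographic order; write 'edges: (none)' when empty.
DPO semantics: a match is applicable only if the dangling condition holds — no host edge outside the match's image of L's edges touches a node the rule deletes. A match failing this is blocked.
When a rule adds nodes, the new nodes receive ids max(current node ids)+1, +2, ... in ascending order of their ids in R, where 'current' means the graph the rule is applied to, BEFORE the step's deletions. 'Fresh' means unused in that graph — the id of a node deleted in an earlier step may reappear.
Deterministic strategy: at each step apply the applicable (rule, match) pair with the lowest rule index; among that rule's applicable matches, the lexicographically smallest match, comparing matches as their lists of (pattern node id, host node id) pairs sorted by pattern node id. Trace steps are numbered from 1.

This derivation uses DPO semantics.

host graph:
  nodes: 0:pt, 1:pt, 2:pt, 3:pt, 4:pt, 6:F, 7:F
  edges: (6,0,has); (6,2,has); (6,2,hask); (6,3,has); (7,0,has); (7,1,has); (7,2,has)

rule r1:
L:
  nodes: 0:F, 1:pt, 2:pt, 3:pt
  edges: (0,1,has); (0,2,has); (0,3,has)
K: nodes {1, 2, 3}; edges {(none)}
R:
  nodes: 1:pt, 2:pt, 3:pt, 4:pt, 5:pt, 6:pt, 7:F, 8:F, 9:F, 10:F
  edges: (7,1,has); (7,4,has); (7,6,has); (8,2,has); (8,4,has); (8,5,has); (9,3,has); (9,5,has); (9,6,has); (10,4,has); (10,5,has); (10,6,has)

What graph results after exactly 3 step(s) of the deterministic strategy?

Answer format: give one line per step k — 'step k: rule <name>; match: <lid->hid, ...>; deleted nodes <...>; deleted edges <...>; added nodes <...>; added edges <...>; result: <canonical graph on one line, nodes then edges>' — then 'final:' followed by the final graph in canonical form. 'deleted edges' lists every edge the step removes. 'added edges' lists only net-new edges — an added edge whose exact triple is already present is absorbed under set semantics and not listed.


step 1: rule r1; match: 0->7, 1->0, 2->1, 3->2; deleted nodes 7; deleted edges (7,0,has); (7,1,has); (7,2,has); added nodes 8, 9, 10, 11, 12, 13, 14; added edges (11,0,has); (11,8,has); (11,10,has); (12,1,has); (12,8,has); (12,9,has); (13,2,has); (13,9,has); (13,10,has); (14,8,has); (14,9,has); (14,10,has); result: nodes: 0:pt, 1:pt, 2:pt, 3:pt, 4:pt, 6:F, 8:pt, 9:pt, 10:pt, 11:F, 12:F, 13:F, 14:F edges: (6,0,has); (6,2,has); (6,2,hask); (6,3,has); (11,0,has); (11,8,has); (11,10,has); (12,1,has); (12,8,has); (12,9,has); (13,2,has); (13,9,has); (13,10,has); (14,8,has); (14,9,has); (14,10,has)
step 2: rule r1; match: 0->11, 1->0, 2->8, 3->10; deleted nodes 11; deleted edges (11,0,has); (11,8,has); (11,10,has); added nodes 15, 16, 17, 18, 19, 20, 21; added edges (18,0,has); (18,15,has); (18,17,has); (19,8,has); (19,15,has); (19,16,has); (20,10,has); (20,16,has); (20,17,has); (21,15,has); (21,16,has); (21,17,has); result: nodes: 0:pt, 1:pt, 2:pt, 3:pt, 4:pt, 6:F, 8:pt, 9:pt, 10:pt, 12:F, 13:F, 14:F, 15:pt, 16:pt, 17:pt, 18:F, 19:F, 20:F, 21:F edges: (6,0,has); (6,2,has); (6,2,hask); (6,3,has); (12,1,has); (12,8,has); (12,9,has); (13,2,has); (13,9,has); (13,10,has); (14,8,has); (14,9,has); (14,10,has); (18,0,has); (18,15,has); (18,17,has); (19,8,has); (19,15,has); (19,16,has); (20,10,has); (20,16,has); (20,17,has); (21,15,has); (21,16,has); (21,17,has)
step 3: rule r1; match: 0->12, 1->1, 2->8, 3->9; deleted nodes 12; deleted edges (12,1,has); (12,8,has); (12,9,has); added nodes 22, 23, 24, 25, 26, 27, 28; added edges (25,1,has); (25,22,has); (25,24,has); (26,8,has); (26,22,has); (26,23,has); (27,9,has); (27,23,has); (27,24,has); (28,22,has); (28,23,has); (28,24,has); result: nodes: 0:pt, 1:pt, 2:pt, 3:pt, 4:pt, 6:F, 8:pt, 9:pt, 10:pt, 13:F, 14:F, 15:pt, 16:pt, 17:pt, 18:F, 19:F, 20:F, 21:F, 22:pt, 23:pt, 24:pt, 25:F, 26:F, 27:F, 28:F edges: (6,0,has); (6,2,has); (6,2,hask); (6,3,has); (13,2,has); (13,9,has); (13,10,has); (14,8,has); (14,9,has); (14,10,has); (18,0,has); (18,15,has); (18,17,has); (19,8,has); (19,15,has); (19,16,has); (20,10,has); (20,16,has); (20,17,has); (21,15,has); (21,16,has); (21,17,has); (25,1,has); (25,22,has); (25,24,has); (26,8,has); (26,22,has); (26,23,has); (27,9,has); (27,23,has); (27,24,has); (28,22,has); (28,23,has); (28,24,has)
final:
nodes: 0:pt, 1:pt, 2:pt, 3:pt, 4:pt, 6:F, 8:pt, 9:pt, 10:pt, 13:F, 14:F, 15:pt, 16:pt, 17:pt, 18:F, 19:F, 20:F, 21:F, 22:pt, 23:pt, 24:pt, 25:F, 26:F, 27:F, 28:F
edges: (6,0,has); (6,2,has); (6,2,hask); (6,3,has); (13,2,has); (13,9,has); (13,10,has); (14,8,has); (14,9,has); (14,10,has); (18,0,has); (18,15,has); (18,17,has); (19,8,has); (19,15,has); (19,16,has); (20,10,has); (20,16,has); (20,17,has); (21,15,has); (21,16,has); (21,17,has); (25,1,has); (25,22,has); (25,24,has); (26,8,has); (26,22,has); (26,23,has); (27,9,has); (27,23,has); (27,24,has); (28,22,has); (28,23,has); (28,24,has)


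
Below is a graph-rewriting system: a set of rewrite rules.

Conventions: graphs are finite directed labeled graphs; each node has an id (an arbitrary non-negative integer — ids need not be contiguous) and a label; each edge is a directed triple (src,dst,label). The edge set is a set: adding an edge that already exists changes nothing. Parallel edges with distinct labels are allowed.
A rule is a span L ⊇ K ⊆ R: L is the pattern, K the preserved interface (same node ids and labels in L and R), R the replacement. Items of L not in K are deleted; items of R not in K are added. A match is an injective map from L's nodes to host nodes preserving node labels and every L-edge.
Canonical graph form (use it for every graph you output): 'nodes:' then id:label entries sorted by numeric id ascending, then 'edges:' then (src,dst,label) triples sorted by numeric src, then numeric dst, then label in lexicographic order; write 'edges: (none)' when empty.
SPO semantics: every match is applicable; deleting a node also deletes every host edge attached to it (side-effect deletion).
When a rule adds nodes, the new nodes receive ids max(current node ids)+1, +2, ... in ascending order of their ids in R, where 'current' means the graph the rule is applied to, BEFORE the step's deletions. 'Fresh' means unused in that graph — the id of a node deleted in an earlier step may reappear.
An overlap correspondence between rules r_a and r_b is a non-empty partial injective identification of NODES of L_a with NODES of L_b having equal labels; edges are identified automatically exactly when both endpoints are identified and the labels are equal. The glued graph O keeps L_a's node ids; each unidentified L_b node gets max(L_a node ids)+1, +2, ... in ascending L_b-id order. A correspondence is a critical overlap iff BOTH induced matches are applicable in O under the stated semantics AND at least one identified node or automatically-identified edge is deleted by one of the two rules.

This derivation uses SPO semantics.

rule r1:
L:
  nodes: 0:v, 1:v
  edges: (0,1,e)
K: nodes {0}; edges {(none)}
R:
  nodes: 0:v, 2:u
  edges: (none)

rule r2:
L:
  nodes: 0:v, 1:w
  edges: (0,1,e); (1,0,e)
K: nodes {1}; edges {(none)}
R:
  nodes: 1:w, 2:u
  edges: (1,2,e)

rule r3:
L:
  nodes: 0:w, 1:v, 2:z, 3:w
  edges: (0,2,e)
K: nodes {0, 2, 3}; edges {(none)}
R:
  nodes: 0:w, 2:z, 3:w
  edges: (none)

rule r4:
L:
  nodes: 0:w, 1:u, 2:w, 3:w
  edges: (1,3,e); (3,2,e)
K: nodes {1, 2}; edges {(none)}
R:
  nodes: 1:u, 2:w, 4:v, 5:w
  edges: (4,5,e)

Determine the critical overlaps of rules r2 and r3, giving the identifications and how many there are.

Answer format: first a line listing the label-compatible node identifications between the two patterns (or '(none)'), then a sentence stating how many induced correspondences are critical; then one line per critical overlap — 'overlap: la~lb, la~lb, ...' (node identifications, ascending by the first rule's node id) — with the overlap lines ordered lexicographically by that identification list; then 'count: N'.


label-compatible node identifications between L(r2) and L(r3): 0~1, 1~0, 1~3
3 of the induced correspondences are critical overlaps of r2 and r3.
overlap: 0~1
overlap: 0~1, 1~0
overlap: 0~1, 1~3
count: 3


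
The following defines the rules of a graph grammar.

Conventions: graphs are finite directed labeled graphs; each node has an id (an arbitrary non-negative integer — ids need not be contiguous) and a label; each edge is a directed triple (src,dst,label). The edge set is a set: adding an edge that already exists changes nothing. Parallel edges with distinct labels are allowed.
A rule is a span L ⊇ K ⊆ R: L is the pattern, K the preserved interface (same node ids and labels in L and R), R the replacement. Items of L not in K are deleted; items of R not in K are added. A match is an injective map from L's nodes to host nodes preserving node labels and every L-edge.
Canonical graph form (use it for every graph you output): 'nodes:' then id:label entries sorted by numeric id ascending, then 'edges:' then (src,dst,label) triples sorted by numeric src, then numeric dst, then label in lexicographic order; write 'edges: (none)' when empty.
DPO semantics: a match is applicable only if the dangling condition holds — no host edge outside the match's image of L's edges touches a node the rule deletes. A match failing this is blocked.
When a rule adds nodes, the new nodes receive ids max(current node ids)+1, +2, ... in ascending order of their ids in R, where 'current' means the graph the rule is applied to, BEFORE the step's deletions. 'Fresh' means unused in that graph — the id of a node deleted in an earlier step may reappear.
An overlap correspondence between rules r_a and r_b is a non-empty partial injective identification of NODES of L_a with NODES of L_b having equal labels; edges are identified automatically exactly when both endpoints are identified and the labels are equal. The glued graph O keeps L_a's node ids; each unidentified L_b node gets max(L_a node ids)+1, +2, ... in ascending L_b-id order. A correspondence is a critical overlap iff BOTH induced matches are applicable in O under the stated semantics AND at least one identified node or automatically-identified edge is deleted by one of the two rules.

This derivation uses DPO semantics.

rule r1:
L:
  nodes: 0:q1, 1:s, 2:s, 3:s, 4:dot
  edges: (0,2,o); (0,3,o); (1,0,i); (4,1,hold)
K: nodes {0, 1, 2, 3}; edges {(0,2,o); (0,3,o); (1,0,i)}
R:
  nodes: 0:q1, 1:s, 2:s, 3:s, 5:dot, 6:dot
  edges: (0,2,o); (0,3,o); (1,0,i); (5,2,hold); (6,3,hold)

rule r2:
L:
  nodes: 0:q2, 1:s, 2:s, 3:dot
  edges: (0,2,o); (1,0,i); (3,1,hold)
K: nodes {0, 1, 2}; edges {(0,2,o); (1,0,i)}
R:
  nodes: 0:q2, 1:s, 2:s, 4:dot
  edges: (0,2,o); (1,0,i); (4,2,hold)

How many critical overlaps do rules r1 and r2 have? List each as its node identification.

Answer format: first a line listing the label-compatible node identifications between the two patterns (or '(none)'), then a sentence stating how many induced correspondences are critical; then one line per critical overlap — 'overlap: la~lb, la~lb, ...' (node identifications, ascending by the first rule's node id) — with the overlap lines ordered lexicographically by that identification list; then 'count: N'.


label-compatible node identifications between L(r1) and L(r2): 1~1, 1~2, 2~1, 2~2, 3~1, 3~2, 4~3
3 of the induced correspondences are critical overlaps of r1 and r2.
overlap: 1~1, 2~2, 4~3
overlap: 1~1, 3~2, 4~3
overlap: 1~1, 4~3
count: 3


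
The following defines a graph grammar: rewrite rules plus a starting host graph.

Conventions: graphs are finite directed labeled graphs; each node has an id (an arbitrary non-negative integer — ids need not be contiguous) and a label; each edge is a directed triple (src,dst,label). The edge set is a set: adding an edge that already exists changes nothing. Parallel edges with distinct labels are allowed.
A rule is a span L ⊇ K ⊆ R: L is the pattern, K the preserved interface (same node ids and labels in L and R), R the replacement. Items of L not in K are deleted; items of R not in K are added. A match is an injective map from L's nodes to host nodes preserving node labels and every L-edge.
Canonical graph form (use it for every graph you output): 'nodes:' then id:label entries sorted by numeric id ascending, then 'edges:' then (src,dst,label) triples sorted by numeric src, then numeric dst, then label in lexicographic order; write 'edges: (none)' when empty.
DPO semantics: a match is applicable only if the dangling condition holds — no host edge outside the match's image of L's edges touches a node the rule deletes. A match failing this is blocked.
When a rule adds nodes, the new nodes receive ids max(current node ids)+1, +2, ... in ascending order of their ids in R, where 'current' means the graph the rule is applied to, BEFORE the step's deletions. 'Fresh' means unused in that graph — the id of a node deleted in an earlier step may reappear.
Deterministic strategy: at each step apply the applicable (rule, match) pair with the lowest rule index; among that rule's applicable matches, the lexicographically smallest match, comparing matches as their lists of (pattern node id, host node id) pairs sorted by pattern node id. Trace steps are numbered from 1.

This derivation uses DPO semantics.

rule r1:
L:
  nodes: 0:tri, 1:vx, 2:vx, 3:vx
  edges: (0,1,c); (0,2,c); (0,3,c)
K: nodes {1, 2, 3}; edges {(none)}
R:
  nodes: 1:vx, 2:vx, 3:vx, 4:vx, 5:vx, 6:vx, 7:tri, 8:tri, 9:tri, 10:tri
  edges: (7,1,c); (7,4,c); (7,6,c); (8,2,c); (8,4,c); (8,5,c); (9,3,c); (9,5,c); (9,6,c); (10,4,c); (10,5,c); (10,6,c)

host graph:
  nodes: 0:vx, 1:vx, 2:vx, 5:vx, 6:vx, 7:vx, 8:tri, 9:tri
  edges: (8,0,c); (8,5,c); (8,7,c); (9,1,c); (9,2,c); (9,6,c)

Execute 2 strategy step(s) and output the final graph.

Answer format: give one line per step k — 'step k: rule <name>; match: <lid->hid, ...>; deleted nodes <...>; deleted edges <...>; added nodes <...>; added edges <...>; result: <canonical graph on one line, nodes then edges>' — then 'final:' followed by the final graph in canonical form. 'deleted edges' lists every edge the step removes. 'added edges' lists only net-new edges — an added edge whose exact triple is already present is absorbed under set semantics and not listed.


step 1: rule r1; match: 0->8, 1->0, 2->5, 3->7; deleted nodes 8; deleted edges (8,0,c); (8,5,c); (8,7,c); added nodes 10, 11, 12, 13, 14, 15, 16; added edges (13,0,c); (13,10,c); (13,12,c); (14,5,c); (14,10,c); (14,11,c); (15,7,c); (15,11,c); (15,12,c); (16,10,c); (16,11,c); (16,12,c); result: nodes: 0:vx, 1:vx, 2:vx, 5:vx, 6:vx, 7:vx, 9:tri, 10:vx, 11:vx, 12:vx, 13:tri, 14:tri, 15:tri, 16:tri edges: (9,1,c); (9,2,c); (9,6,c); (13,0,c); (13,10,c); (13,12,c); (14,5,c); (14,10,c); (14,11,c); (15,7,c); (15,11,c); (15,12,c); (16,10,c); (16,11,c); (16,12,c)
step 2: rule r1; match: 0->9, 1->1, 2->2, 3->6; deleted nodes 9; deleted edges (9,1,c); (9,2,c); (9,6,c); added nodes 17, 18, 19, 20, 21, 22, 23; added edges (20,1,c); (20,17,c); (20,19,c); (21,2,c); (21,17,c); (21,18,c); (22,6,c); (22,18,c); (22,19,c); (23,17,c); (23,18,c); (23,19,c); result: nodes: 0:vx, 1:vx, 2:vx, 5:vx, 6:vx, 7:vx, 10:vx, 11:vx, 12:vx, 13:tri, 14:tri, 15:tri, 16:tri, 17:vx, 18:vx, 19:vx, 20:tri, 21:tri, 22:tri, 23:tri edges: (13,0,c); (13,10,c); (13,12,c); (14,5,c); (14,10,c); (14,11,c); (15,7,c); (15,11,c); (15,12,c); (16,10,c); (16,11,c); (16,12,c); (20,1,c); (20,17,c); (20,19,c); (21,2,c); (21,17,c); (21,18,c); (22,6,c); (22,18,c); (22,19,c); (23,17,c); (23,18,c); (23,19,c)
final:
nodes: 0:vx, 1:vx, 2:vx, 5:vx, 6:vx, 7:vx, 10:vx, 11:vx, 12:vx, 13:tri, 14:tri, 15:tri, 16:tri, 17:vx, 18:vx, 19:vx, 20:tri, 21:tri, 22:tri, 23:tri
edges: (13,0,c); (13,10,c); (13,12,c); (14,5,c); (14,10,c); (14,11,c); (15,7,c); (15,11,c); (15,12,c); (16,10,c); (16,11,c); (16,12,c); (20,1,c); (20,17,c); (20,19,c); (21,2,c); (21,17,c); (21,18,c); (22,6,c); (22,18,c); (22,19,c); (23,17,c); (23,18,c); (23,19,c)
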